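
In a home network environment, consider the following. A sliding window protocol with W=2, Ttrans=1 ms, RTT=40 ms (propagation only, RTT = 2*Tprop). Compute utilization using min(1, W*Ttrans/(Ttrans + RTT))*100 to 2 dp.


Given: W = 2, Ttrans = 1 ms, RTT = 40 ms (= 2 * Tprop, Tprop = 20 ms)
Cycle time = Ttrans + RTT = 1 + 40 = 41 ms (first packet sent until its ACK returns)
W * Ttrans = 2 * 1 = 2 ms of sending per cycle
W * Ttrans / (Ttrans + RTT) = 2 / 41 = 0.048780
U = min(1, 0.048780) = 0.048780
U% = 4.88%

4.88


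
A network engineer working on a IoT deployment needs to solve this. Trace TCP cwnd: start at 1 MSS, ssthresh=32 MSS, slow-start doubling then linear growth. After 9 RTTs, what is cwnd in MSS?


RTT 0: cwnd = 1 MSS (initial)
RTT 1: cwnd = 2 MSS (slow start, doubled)
RTT 2: cwnd = 4 MSS (slow start, doubled)
RTT 3: cwnd = 8 MSS (slow start, doubled)
RTT 4: cwnd = 16 MSS (slow start, doubled)
RTT 5: cwnd = 32 MSS (slow start, doubled)
RTT 6: cwnd = 33 MSS (congestion avoidance, +1)
RTT 7: cwnd = 34 MSS (congestion avoidance, +1)
RTT 8: cwnd = 35 MSS (congestion avoidance, +1)
RTT 9: cwnd = 36 MSS (congestion avoidance, +1)

36


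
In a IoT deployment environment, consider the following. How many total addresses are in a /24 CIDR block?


Given: CIDR prefix /24
Host bits = 32 - 24 = 8
Total addresses = 2^8 = 256

256


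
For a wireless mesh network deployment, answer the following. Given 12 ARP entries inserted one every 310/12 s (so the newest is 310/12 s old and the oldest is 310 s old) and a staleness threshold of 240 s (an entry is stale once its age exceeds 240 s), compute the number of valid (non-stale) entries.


Ages are k * 310/12 s for k = 1..12 (spacing = 25.8333 s).
Entry k is valid iff k * 310/12 <= 240 iff k <= 12 * 240 / 310 = 9.2903
n_valid = floor(9.2903) = 9
(n_stale = 12 - 9 = 3)

9


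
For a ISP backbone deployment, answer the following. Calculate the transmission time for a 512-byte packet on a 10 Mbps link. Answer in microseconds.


Given: packet = 512 bytes, bandwidth = 10 Mbps
Packet in bits = 512 * 8 = 4096 bits
Bandwidth = 10 * 10^6 = 10000000 bps
Time = 4096 / 10000000 seconds
Time in us = 4096 * 10^6 / 10000000 = 409.6

409.6


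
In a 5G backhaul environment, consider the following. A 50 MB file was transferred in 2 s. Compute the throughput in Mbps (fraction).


Given: file = 50 MB, time = 2 s
File in Mb = 50 * 8 = 400 Mb
Throughput = 400 / 2 Mbps
Throughput = 200 Mbps

200


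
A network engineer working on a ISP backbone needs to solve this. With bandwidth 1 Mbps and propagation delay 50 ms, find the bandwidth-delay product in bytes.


Given: bandwidth = 1 Mbps, delay = 50 ms
BDP in bits = 1 * 10^6 * 50 / 1000
BDP in bits = 50000
BDP in bytes = 50000 / 8 = 6250

6250


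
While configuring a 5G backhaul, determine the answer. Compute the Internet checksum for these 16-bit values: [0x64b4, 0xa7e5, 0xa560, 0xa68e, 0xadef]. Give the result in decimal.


Given words: [0x64b4, 0xa7e5, 0xa560, 0xa68e, 0xadef]
Step 1: Sum all words
Raw sum = 25780 + 42981 + 42336 + 42638 + 44527 = 198262
Step 2: Fold carry: (1654 + 3) = 1657
One's complement = ~1657 & 0xFFFF = 63878

63878


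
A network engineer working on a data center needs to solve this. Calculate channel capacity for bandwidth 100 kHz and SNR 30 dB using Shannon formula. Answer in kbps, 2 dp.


Given: B = 100 kHz, SNR = 30 dB
SNR linear = 10^(30/10) = 1000
1 + SNR = 1001
log2(1001) = 9.9672262588
C = 100 * 1000 * 9.9672262588 = 996722.6259 bps
C = 996.722626 kbps -> 996.72 kbps (2 dp)

996.72


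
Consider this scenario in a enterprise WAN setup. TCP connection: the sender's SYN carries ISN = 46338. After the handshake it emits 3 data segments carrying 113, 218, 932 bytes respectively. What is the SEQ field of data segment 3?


The SYN occupies sequence number ISN = 46338, so the first data byte is ISN + 1 = 46339.
SEQ of data segment i = (ISN + 1) + sum of payload sizes of segments 1..i-1.
Segment 1: SEQ = 46339, payload = 113 bytes
Segment 2: SEQ = 46452, payload = 218 bytes
Segment 3: SEQ = 46670, payload = 932 bytes
SEQ of segment 3 = 46339 + 113 + 218 = 46670

46670


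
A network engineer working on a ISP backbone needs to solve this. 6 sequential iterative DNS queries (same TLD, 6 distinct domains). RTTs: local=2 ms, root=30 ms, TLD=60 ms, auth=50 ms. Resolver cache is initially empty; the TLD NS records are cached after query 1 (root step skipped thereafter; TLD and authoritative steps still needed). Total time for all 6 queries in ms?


Lookup 1 (cold cache): local + root + TLD + auth = 2 + 30 + 60 + 50 = 142 ms
Lookups 2..6 (TLD NS cached -> skip root; new domain -> still ask TLD and auth): local + TLD + auth = 2 + 60 + 50 = 112 ms each
Remaining 5 lookups: 5 * 112 = 560 ms
Total = 142 + 560 = 702 ms

702


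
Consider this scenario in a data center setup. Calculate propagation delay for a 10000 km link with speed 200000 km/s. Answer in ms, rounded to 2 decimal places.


Given: distance = 10000 km, speed = 200000 km/s
Delay = distance / speed = 10000 / 200000 seconds
Delay in ms = 10000 * 1000 / 200000
Delay = 50.0000 ms
Rounded to 2 dp = 50.00 ms

50.00


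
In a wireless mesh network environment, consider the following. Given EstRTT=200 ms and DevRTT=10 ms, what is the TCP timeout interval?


Given: EstRTT = 200 ms, DevRTT = 10 ms
Timeout = EstRTT + 4 * DevRTT
4 * DevRTT = 4 * 10 = 40
Timeout = 200 + 40 = 240 ms

240


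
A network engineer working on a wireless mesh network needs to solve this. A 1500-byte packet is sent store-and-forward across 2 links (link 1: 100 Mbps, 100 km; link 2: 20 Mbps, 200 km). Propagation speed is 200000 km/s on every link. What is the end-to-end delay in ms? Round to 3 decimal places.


Packet = 1500 bytes = 12000 bits. Store-and-forward: sum (t_trans + t_prop) per link.
Link 1: t_trans = 12000/(100*10^6) s = 0.1200 ms; t_prop = 100/200000 s = 0.5000 ms; subtotal = 0.6200 ms
Link 2: t_trans = 12000/(20*10^6) s = 0.6000 ms; t_prop = 200/200000 s = 1.0000 ms; subtotal = 1.6000 ms
End-to-end = 0.6200 + 1.6000 = 2.2200 ms -> 2.220 ms (3 dp)

2.220


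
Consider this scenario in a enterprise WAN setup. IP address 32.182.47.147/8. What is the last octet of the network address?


Given: IP = 32.182.47.147, prefix = /8
Subnet mask = 255.0.0.0
Last octet of IP: 147
Last octet of mask: 0
Network last octet = 147 AND 0 = 0

0


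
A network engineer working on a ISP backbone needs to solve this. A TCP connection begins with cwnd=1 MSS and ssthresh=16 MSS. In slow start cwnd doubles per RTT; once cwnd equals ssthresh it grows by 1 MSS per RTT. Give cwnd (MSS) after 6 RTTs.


RTT 0: cwnd = 1 MSS (initial)
RTT 1: cwnd = 2 MSS (slow start, doubled)
RTT 2: cwnd = 4 MSS (slow start, doubled)
RTT 3: cwnd = 8 MSS (slow start, doubled)
RTT 4: cwnd = 16 MSS (slow start, doubled)
RTT 5: cwnd = 17 MSS (congestion avoidance, +1)
RTT 6: cwnd = 18 MSS (congestion avoidance, +1)

18


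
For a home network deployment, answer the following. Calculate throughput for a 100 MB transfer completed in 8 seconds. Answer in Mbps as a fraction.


Given: file = 100 MB, time = 8 s
File in Mb = 100 * 8 = 800 Mb
Throughput = 800 / 8 Mbps
Throughput = 100 Mbps

100


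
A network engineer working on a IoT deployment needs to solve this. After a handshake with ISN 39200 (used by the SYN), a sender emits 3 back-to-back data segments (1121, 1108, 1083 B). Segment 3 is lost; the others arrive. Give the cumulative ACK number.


SYN uses sequence number 39200; first data byte = ISN + 1 = 39201.
Segment 1: SEQ = 39201, len = 1121 B, covers [39201, 40321]
Segment 2: SEQ = 40322, len = 1108 B, covers [40322, 41429]
Segment 3: SEQ = 41430, len = 1083 B, covers [41430, 42512] [LOST]
In-order data received: bytes [39201, 41429] (segments 1..2).
Segment 3 missing -> gap begins at byte 41430.
Cumulative ACK = next expected in-order byte = 39201 + 1121 + 1108 = 41430

41430


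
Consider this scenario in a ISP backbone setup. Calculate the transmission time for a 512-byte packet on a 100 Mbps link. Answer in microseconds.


Given: packet = 512 bytes, bandwidth = 100 Mbps
Packet in bits = 512 * 8 = 4096 bits
Bandwidth = 100 * 10^6 = 100000000 bps
Time = 4096 / 100000000 seconds
Time in us = 4096 * 10^6 / 100000000 = 40.96

40.96


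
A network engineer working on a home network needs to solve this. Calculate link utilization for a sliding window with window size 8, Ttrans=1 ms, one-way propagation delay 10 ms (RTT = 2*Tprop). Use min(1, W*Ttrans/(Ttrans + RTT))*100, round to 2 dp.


Given: W = 8, Ttrans = 1 ms, RTT = 20 ms (= 2 * Tprop, Tprop = 10 ms)
Cycle time = Ttrans + RTT = 1 + 20 = 21 ms (first packet sent until its ACK returns)
W * Ttrans = 8 * 1 = 8 ms of sending per cycle
W * Ttrans / (Ttrans + RTT) = 8 / 21 = 0.380952
U = min(1, 0.380952) = 0.380952
U% = 38.10%

38.10


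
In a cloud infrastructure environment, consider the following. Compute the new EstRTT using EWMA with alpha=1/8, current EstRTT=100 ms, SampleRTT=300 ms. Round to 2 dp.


Given: EstRTT = 100 ms, SampleRTT = 300 ms, alpha = 1/8
New EstRTT = (1 - alpha) * EstRTT + alpha * SampleRTT
(7/8) * 100 = 87.5
(1/8) * 300 = 37.5
New EstRTT = 87.5 + 37.5 = 125 ms -> 125.00 ms (2 dp)

125.00


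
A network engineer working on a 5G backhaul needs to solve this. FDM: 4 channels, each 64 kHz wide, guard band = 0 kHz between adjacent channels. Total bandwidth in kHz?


Given: 4 channels, 64 kHz each, guard = 0 kHz
Channel bandwidth = 4 * 64 = 256 kHz
Guard bands = 3 gaps * 0 kHz = 0 kHz
Total = 256 + 0 = 256 kHz

256


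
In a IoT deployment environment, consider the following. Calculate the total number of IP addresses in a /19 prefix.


Given: CIDR prefix /19
Host bits = 32 - 19 = 13
Total addresses = 2^13 = 8192

8192


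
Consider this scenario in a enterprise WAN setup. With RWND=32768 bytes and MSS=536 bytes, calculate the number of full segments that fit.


Given: RWND = 32768 bytes, MSS = 536 bytes
Full segments = floor(RWND / MSS)
Full segments = floor(32768 / 536)
Full segments = floor(61.1343) = 61

61


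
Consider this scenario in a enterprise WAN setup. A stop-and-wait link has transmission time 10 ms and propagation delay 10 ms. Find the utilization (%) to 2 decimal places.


Given: Ttrans = 10 ms, Tprop = 10 ms
RTT = 2 * Tprop = 2 * 10 = 20 ms
U = Ttrans / (Ttrans + RTT)
U = 10 / (10 + 20)
U = 10 / 30 = 0.333333
U% = 33.33%

33.33


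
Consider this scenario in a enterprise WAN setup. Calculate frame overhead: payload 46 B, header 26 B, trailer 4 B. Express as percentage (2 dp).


Given: payload = 46 B, header = 26 B, trailer = 4 B
Overhead bytes = header + trailer = 26 + 4 = 30
Total frame = payload + overhead = 46 + 30 = 76
Overhead % = 30 / 76 * 100 = 39.4737% -> 39.47% (2 dp)

39.47


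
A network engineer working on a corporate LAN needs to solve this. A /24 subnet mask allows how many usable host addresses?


Given: subnet mask /24
Host bits = 32 - 24 = 8
Total addresses = 2^8 = 256
Usable hosts = 256 - 2 (network + broadcast) = 254

254


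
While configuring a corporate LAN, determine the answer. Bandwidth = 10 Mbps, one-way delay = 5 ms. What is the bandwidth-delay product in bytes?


Given: bandwidth = 10 Mbps, delay = 5 ms
BDP in bits = 10 * 10^6 * 5 / 1000
BDP in bits = 50000
BDP in bytes = 50000 / 8 = 6250

6250


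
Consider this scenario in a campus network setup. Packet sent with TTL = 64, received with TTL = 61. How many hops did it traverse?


Given: initial TTL = 64, received TTL = 61
Hops = initial TTL - received TTL
Hops = 64 - 61 = 3

3


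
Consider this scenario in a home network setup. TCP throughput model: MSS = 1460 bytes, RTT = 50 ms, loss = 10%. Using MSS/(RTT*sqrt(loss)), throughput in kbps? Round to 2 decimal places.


Given: MSS = 1460 bytes, RTT = 50 ms, loss = 10%
RTT in seconds = 50 / 1000 = 0.05
Loss rate = 10% = 0.1
sqrt(loss) = sqrt(0.1) = 0.316227766017
Throughput (bytes/s) = 1460 / (0.05 * 0.316227766017) = 92338.5077
Throughput (kbps) = 92338.5077 * 8 / 1000 = 738.708061 -> 738.71 kbps (2 dp)

738.71


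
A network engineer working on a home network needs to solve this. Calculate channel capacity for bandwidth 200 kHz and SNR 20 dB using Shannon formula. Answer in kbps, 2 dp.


Given: B = 200 kHz, SNR = 20 dB
SNR linear = 10^(20/10) = 100
1 + SNR = 101
log2(101) = 6.6582114828
C = 200 * 1000 * 6.6582114828 = 1331642.2966 bps
C = 1331.642297 kbps -> 1331.64 kbps (2 dp)

1331.64


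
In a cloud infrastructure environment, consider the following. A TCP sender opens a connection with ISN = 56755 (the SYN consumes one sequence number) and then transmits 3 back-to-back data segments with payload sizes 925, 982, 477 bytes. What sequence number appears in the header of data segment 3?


The SYN occupies sequence number ISN = 56755, so the first data byte is ISN + 1 = 56756.
SEQ of data segment i = (ISN + 1) + sum of payload sizes of segments 1..i-1.
Segment 1: SEQ = 56756, payload = 925 bytes
Segment 2: SEQ = 57681, payload = 982 bytes
Segment 3: SEQ = 58663, payload = 477 bytes
SEQ of segment 3 = 56756 + 925 + 982 = 58663

58663


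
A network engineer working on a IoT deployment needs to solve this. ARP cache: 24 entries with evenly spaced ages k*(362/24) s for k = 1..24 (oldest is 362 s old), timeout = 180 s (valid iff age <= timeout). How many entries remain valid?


Ages are k * 362/24 s for k = 1..24 (spacing = 15.0833 s).
Entry k is valid iff k * 362/24 <= 180 iff k <= 24 * 180 / 362 = 11.9337
n_valid = floor(11.9337) = 11
(n_stale = 24 - 11 = 13)

11


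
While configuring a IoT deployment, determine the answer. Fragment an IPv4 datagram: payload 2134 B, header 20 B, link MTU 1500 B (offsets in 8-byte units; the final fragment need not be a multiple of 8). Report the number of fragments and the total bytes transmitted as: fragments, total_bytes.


Max data per non-final fragment = floor((MTU - header)/8)*8 = floor((1500 - 20)/8)*8 = floor(1480/8)*8 = 1480 B
Final fragment needs no 8-byte alignment: it can carry up to MTU - header = 1480 B
Non-final fragments needed = ceil((payload - 1480) / 1480) = ceil(654/1480) = ceil(0.4419) = 1
Number of fragments = 1 + 1 = 2
Fragment sizes (data): 1 * 1480 B + 654 B (last, 654 <= 1480 OK)
Total bytes sent = payload + n_frags * header = 2134 + 2*20 = 2134 + 40 = 2174 B

2, 2174


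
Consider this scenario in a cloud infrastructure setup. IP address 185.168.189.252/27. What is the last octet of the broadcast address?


Given: IP = 185.168.189.252, prefix = /27
Host bits = 32 - 27 = 5
Network last octet = 252 AND mask = 224
Host part size = 2^5 - 1 = 31
Broadcast last octet = 224 OR 31 = 255

255


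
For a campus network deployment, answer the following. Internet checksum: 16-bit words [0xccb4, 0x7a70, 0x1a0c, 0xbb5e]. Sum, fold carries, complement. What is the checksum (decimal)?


Given words: [0xccb4, 0x7a70, 0x1a0c, 0xbb5e]
Step 1: Sum all words
Raw sum = 52404 + 31344 + 6668 + 47966 = 138382
Step 2: Fold carry: (7310 + 2) = 7312
One's complement = ~7312 & 0xFFFF = 58223

58223


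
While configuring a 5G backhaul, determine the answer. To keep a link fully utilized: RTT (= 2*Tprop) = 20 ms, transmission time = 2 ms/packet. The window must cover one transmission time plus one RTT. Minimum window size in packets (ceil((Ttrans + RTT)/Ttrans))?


Given: Ttrans = 2 ms, RTT = 20 ms (= 2 * Tprop, Tprop = 10 ms)
Time until first ACK returns = Ttrans + RTT = 2 + 20 = 22 ms
Need W * Ttrans >= Ttrans + RTT  ->  W >= (Ttrans + RTT) / Ttrans
(Ttrans + RTT) / Ttrans = 22 / 2 = 11
W_min = ceil(11) = 11

11


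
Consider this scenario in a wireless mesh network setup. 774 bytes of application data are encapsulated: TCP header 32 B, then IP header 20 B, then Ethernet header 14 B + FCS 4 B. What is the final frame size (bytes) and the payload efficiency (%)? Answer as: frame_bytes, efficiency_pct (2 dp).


TCP segment = 774 + 32 = 806 B
IP packet = 806 + 20 = 826 B
Ethernet frame = 826 + 14 + 4 = 844 B
Efficiency = app / frame = 774 / 844 = 0.917062 = 91.7062% -> 91.71% (2 dp)

844, 91.71


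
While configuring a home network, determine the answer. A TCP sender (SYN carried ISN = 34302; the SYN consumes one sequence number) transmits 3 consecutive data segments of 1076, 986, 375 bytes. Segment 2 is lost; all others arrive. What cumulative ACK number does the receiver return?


SYN uses sequence number 34302; first data byte = ISN + 1 = 34303.
Segment 1: SEQ = 34303, len = 1076 B, covers [34303, 35378]
Segment 2: SEQ = 35379, len = 986 B, covers [35379, 36364] [LOST]
Segment 3: SEQ = 36365, len = 375 B, covers [36365, 36739]
In-order data received: bytes [34303, 35378] (segments 1..1).
Segment 2 missing -> gap begins at byte 35379; later segments buffered out of order.
Cumulative ACK = next expected in-order byte = 34303 + 1076 = 35379

35379


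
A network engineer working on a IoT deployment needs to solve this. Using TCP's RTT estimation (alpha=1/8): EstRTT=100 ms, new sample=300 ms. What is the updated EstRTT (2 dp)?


Given: EstRTT = 100 ms, SampleRTT = 300 ms, alpha = 1/8
New EstRTT = (1 - alpha) * EstRTT + alpha * SampleRTT
(7/8) * 100 = 87.5
(1/8) * 300 = 37.5
New EstRTT = 87.5 + 37.5 = 125 ms -> 125.00 ms (2 dp)

125.00


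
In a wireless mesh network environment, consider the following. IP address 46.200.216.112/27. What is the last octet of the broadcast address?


Given: IP = 46.200.216.112, prefix = /27
Host bits = 32 - 27 = 5
Network last octet = 112 AND mask = 96
Host part size = 2^5 - 1 = 31
Broadcast last octet = 96 OR 31 = 127

127


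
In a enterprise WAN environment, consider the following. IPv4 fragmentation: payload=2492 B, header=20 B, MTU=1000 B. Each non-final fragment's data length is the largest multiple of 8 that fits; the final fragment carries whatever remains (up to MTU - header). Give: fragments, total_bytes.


Max data per non-final fragment = floor((MTU - header)/8)*8 = floor((1000 - 20)/8)*8 = floor(980/8)*8 = 976 B
Final fragment needs no 8-byte alignment: it can carry up to MTU - header = 980 B
Non-final fragments needed = ceil((payload - 980) / 976) = ceil(1512/976) = ceil(1.5492) = 2
Number of fragments = 2 + 1 = 3
Fragment sizes (data): 2 * 976 B + 540 B (last, 540 <= 980 OK)
Total bytes sent = payload + n_frags * header = 2492 + 3*20 = 2492 + 60 = 2552 B

3, 2552


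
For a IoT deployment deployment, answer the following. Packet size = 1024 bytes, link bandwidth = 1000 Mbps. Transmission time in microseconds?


Given: packet = 1024 bytes, bandwidth = 1000 Mbps
Packet in bits = 1024 * 8 = 8192 bits
Bandwidth = 1000 * 10^6 = 1000000000 bps
Time = 8192 / 1000000000 seconds
Time in us = 8192 * 10^6 / 1000000000 = 8.192

8.192


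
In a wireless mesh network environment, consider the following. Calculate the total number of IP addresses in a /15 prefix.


Given: CIDR prefix /15
Host bits = 32 - 15 = 17
Total addresses = 2^17 = 131072

131072


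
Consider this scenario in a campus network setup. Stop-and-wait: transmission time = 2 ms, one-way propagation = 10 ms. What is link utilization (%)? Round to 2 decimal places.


Given: Ttrans = 2 ms, Tprop = 10 ms
RTT = 2 * Tprop = 2 * 10 = 20 ms
U = Ttrans / (Ttrans + RTT)
U = 2 / (2 + 20)
U = 2 / 22 = 0.090909
U% = 9.09%

9.09


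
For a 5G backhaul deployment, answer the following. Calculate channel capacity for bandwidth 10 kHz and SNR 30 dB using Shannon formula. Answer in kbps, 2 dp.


Given: B = 10 kHz, SNR = 30 dB
SNR linear = 10^(30/10) = 1000
1 + SNR = 1001
log2(1001) = 9.9672262588
C = 10 * 1000 * 9.9672262588 = 99672.2626 bps
C = 99.672263 kbps -> 99.67 kbps (2 dp)

99.67


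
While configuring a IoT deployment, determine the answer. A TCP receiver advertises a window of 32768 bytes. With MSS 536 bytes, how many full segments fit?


Given: RWND = 32768 bytes, MSS = 536 bytes
Full segments = floor(RWND / MSS)
Full segments = floor(32768 / 536)
Full segments = floor(61.1343) = 61

61


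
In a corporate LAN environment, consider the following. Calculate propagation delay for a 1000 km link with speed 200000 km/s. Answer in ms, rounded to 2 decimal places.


Given: distance = 1000 km, speed = 200000 km/s
Delay = distance / speed = 1000 / 200000 seconds
Delay in ms = 1000 * 1000 / 200000
Delay = 5.0000 ms
Rounded to 2 dp = 5.00 ms

5.00


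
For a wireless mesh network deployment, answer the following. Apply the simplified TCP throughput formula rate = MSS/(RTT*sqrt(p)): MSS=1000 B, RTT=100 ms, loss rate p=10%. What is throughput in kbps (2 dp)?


Given: MSS = 1000 bytes, RTT = 100 ms, loss = 10%
RTT in seconds = 100 / 1000 = 0.1
Loss rate = 10% = 0.1
sqrt(loss) = sqrt(0.1) = 0.316227766017
Throughput (bytes/s) = 1000 / (0.1 * 0.316227766017) = 31622.7766
Throughput (kbps) = 31622.7766 * 8 / 1000 = 252.982213 -> 252.98 kbps (2 dp)

252.98


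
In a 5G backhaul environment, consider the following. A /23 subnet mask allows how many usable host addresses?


Given: subnet mask /23
Host bits = 32 - 23 = 9
Total addresses = 2^9 = 512
Usable hosts = 512 - 2 (network + broadcast) = 510

510


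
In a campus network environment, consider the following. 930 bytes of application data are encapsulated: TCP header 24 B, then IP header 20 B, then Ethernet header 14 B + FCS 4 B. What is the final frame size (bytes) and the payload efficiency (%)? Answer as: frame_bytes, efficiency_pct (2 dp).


TCP segment = 930 + 24 = 954 B
IP packet = 954 + 20 = 974 B
Ethernet frame = 974 + 14 + 4 = 992 B
Efficiency = app / frame = 930 / 992 = 0.937500 = 93.7500% -> 93.75% (2 dp)

992, 93.75


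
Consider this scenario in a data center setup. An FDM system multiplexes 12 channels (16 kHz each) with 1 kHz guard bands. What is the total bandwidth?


Given: 12 channels, 16 kHz each, guard = 1 kHz
Channel bandwidth = 12 * 16 = 192 kHz
Guard bands = 11 gaps * 1 kHz = 11 kHz
Total = 192 + 11 = 203 kHz

203


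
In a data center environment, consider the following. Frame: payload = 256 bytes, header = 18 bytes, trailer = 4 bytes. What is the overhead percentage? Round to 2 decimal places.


Given: payload = 256 B, header = 18 B, trailer = 4 B
Overhead bytes = header + trailer = 18 + 4 = 22
Total frame = payload + overhead = 256 + 22 = 278
Overhead % = 22 / 278 * 100 = 7.9137% -> 7.91% (2 dp)

7.91


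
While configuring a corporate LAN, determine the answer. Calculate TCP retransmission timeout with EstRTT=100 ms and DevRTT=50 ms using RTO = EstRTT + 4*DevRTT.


Given: EstRTT = 100 ms, DevRTT = 50 ms
Timeout = EstRTT + 4 * DevRTT
4 * DevRTT = 4 * 50 = 200
Timeout = 100 + 200 = 300 ms

300


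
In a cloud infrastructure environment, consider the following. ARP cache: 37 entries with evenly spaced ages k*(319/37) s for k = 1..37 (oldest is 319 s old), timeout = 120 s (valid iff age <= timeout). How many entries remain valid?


Ages are k * 319/37 s for k = 1..37 (spacing = 8.6216 s).
Entry k is valid iff k * 319/37 <= 120 iff k <= 37 * 120 / 319 = 13.9185
n_valid = floor(13.9185) = 13
(n_stale = 37 - 13 = 24)

13


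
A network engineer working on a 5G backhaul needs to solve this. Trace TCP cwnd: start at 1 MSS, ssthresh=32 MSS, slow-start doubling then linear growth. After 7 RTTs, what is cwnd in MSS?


RTT 0: cwnd = 1 MSS (initial)
RTT 1: cwnd = 2 MSS (slow start, doubled)
RTT 2: cwnd = 4 MSS (slow start, doubled)
RTT 3: cwnd = 8 MSS (slow start, doubled)
RTT 4: cwnd = 16 MSS (slow start, doubled)
RTT 5: cwnd = 32 MSS (slow start, doubled)
RTT 6: cwnd = 33 MSS (congestion avoidance, +1)
RTT 7: cwnd = 34 MSS (congestion avoidance, +1)

34


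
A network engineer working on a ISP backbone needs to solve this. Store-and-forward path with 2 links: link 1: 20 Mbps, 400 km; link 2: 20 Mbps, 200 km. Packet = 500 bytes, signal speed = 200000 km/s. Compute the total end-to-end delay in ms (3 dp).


Packet = 500 bytes = 4000 bits. Store-and-forward: sum (t_trans + t_prop) per link.
Link 1: t_trans = 4000/(20*10^6) s = 0.2000 ms; t_prop = 400/200000 s = 2.0000 ms; subtotal = 2.2000 ms
Link 2: t_trans = 4000/(20*10^6) s = 0.2000 ms; t_prop = 200/200000 s = 1.0000 ms; subtotal = 1.2000 ms
End-to-end = 2.2000 + 1.2000 = 3.4000 ms -> 3.400 ms (3 dp)

3.400


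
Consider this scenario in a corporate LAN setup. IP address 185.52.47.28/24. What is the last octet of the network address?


Given: IP = 185.52.47.28, prefix = /24
Subnet mask = 255.255.255.0
Last octet of IP: 28
Last octet of mask: 0
Network last octet = 28 AND 0 = 0

0


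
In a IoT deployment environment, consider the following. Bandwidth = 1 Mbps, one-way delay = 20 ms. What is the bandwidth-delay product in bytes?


Given: bandwidth = 1 Mbps, delay = 20 ms
BDP in bits = 1 * 10^6 * 20 / 1000
BDP in bits = 20000
BDP in bytes = 20000 / 8 = 2500

2500


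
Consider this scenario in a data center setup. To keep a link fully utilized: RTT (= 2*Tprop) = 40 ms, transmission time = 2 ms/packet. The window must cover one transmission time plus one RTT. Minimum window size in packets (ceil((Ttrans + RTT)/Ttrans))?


Given: Ttrans = 2 ms, RTT = 40 ms (= 2 * Tprop, Tprop = 20 ms)
Time until first ACK returns = Ttrans + RTT = 2 + 40 = 42 ms
Need W * Ttrans >= Ttrans + RTT  ->  W >= (Ttrans + RTT) / Ttrans
(Ttrans + RTT) / Ttrans = 42 / 2 = 21
W_min = ceil(21) = 21

21


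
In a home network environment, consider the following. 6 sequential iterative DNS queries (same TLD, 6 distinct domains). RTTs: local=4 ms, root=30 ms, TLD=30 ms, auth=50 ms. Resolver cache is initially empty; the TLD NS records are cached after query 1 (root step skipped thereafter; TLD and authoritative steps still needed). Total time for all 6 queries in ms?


Lookup 1 (cold cache): local + root + TLD + auth = 4 + 30 + 30 + 50 = 114 ms
Lookups 2..6 (TLD NS cached -> skip root; new domain -> still ask TLD and auth): local + TLD + auth = 4 + 30 + 50 = 84 ms each
Remaining 5 lookups: 5 * 84 = 420 ms
Total = 114 + 420 = 534 ms

534


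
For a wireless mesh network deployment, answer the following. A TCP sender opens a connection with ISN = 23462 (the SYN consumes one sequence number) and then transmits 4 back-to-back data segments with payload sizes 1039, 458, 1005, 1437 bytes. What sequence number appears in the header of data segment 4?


The SYN occupies sequence number ISN = 23462, so the first data byte is ISN + 1 = 23463.
SEQ of data segment i = (ISN + 1) + sum of payload sizes of segments 1..i-1.
Segment 1: SEQ = 23463, payload = 1039 bytes
Segment 2: SEQ = 24502, payload = 458 bytes
Segment 3: SEQ = 24960, payload = 1005 bytes
Segment 4: SEQ = 25965, payload = 1437 bytes
SEQ of segment 4 = 23463 + 1039 + 458 + 1005 = 25965

25965


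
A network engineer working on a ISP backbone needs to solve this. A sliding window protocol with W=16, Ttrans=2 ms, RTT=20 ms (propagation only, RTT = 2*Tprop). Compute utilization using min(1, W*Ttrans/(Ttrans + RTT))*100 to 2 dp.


Given: W = 16, Ttrans = 2 ms, RTT = 20 ms (= 2 * Tprop, Tprop = 10 ms)
Cycle time = Ttrans + RTT = 2 + 20 = 22 ms (first packet sent until its ACK returns)
W * Ttrans = 16 * 2 = 32 ms of sending per cycle
W * Ttrans / (Ttrans + RTT) = 32 / 22 = 1.454545
U = min(1, 1.454545) = 1.000000
U% = 100.00%

100.00


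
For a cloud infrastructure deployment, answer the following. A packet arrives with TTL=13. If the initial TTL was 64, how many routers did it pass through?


Given: initial TTL = 64, received TTL = 13
Hops = initial TTL - received TTL
Hops = 64 - 13 = 51

51


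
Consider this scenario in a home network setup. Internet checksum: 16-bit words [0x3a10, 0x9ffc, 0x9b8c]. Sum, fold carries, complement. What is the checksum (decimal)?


Given words: [0x3a10, 0x9ffc, 0x9b8c]
Step 1: Sum all words
Raw sum = 14864 + 40956 + 39820 = 95640
Step 2: Fold carry: (30104 + 1) = 30105
One's complement = ~30105 & 0xFFFF = 35430

35430


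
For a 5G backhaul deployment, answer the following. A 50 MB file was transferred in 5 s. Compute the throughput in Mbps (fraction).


Given: file = 50 MB, time = 5 s
File in Mb = 50 * 8 = 400 Mb
Throughput = 400 / 5 Mbps
Throughput = 80 Mbps

80


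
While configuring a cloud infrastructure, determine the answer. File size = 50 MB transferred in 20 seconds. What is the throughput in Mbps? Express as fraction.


Given: file = 50 MB, time = 20 s
File in Mb = 50 * 8 = 400 Mb
Throughput = 400 / 20 Mbps
Throughput = 20 Mbps

20


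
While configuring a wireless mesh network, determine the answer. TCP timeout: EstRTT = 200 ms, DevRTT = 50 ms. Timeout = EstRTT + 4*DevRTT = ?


Given: EstRTT = 200 ms, DevRTT = 50 ms
Timeout = EstRTT + 4 * DevRTT
4 * DevRTT = 4 * 50 = 200
Timeout = 200 + 200 = 400 ms

400


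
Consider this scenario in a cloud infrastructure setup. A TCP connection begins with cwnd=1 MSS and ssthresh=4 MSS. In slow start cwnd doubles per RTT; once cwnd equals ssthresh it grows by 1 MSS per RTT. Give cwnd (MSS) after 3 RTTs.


RTT 0: cwnd = 1 MSS (initial)
RTT 1: cwnd = 2 MSS (slow start, doubled)
RTT 2: cwnd = 4 MSS (slow start, doubled)
RTT 3: cwnd = 5 MSS (congestion avoidance, +1)

5


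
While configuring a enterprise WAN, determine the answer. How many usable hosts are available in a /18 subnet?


Given: subnet mask /18
Host bits = 32 - 18 = 14
Total addresses = 2^14 = 16384
Usable hosts = 16384 - 2 (network + broadcast) = 16382

16382


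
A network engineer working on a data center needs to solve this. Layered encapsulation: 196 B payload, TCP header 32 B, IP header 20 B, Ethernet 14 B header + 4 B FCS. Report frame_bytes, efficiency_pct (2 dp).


TCP segment = 196 + 32 = 228 B
IP packet = 228 + 20 = 248 B
Ethernet frame = 248 + 14 + 4 = 266 B
Efficiency = app / frame = 196 / 266 = 0.736842 = 73.6842% -> 73.68% (2 dp)

266, 73.68


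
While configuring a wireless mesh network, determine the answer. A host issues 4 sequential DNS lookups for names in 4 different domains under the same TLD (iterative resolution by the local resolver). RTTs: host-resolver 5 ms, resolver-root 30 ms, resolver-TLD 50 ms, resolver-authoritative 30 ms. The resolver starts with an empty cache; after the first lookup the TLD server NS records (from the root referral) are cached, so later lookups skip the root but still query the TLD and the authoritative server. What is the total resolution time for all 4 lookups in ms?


Lookup 1 (cold cache): local + root + TLD + auth = 5 + 30 + 50 + 30 = 115 ms
Lookups 2..4 (TLD NS cached -> skip root; new domain -> still ask TLD and auth): local + TLD + auth = 5 + 50 + 30 = 85 ms each
Remaining 3 lookups: 3 * 85 = 255 ms
Total = 115 + 255 = 370 ms

370


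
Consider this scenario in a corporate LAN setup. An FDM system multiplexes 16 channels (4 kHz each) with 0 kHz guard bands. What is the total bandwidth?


Given: 16 channels, 4 kHz each, guard = 0 kHz
Channel bandwidth = 16 * 4 = 64 kHz
Guard bands = 15 gaps * 0 kHz = 0 kHz
Total = 64 + 0 = 64 kHz

64


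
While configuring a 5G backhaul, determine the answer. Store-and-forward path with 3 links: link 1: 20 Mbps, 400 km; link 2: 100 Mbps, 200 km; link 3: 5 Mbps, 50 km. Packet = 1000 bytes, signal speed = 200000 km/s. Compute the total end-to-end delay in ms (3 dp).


Packet = 1000 bytes = 8000 bits. Store-and-forward: sum (t_trans + t_prop) per link.
Link 1: t_trans = 8000/(20*10^6) s = 0.4000 ms; t_prop = 400/200000 s = 2.0000 ms; subtotal = 2.4000 ms
Link 2: t_trans = 8000/(100*10^6) s = 0.0800 ms; t_prop = 200/200000 s = 1.0000 ms; subtotal = 1.0800 ms
Link 3: t_trans = 8000/(5*10^6) s = 1.6000 ms; t_prop = 50/200000 s = 0.2500 ms; subtotal = 1.8500 ms
End-to-end = 2.4000 + 1.0800 + 1.8500 = 5.3300 ms -> 5.330 ms (3 dp)

5.330


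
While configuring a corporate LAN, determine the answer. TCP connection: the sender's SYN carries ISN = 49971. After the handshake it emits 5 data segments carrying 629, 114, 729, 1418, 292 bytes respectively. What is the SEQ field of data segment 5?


The SYN occupies sequence number ISN = 49971, so the first data byte is ISN + 1 = 49972.
SEQ of data segment i = (ISN + 1) + sum of payload sizes of segments 1..i-1.
Segment 1: SEQ = 49972, payload = 629 bytes
Segment 2: SEQ = 50601, payload = 114 bytes
Segment 3: SEQ = 50715, payload = 729 bytes
Segment 4: SEQ = 51444, payload = 1418 bytes
Segment 5: SEQ = 52862, payload = 292 bytes
SEQ of segment 5 = 49972 + 629 + 114 + 729 + 1418 = 52862

52862


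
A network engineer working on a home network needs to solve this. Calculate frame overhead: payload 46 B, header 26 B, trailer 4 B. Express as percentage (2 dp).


Given: payload = 46 B, header = 26 B, trailer = 4 B
Overhead bytes = header + trailer = 26 + 4 = 30
Total frame = payload + overhead = 46 + 30 = 76
Overhead % = 30 / 76 * 100 = 39.4737% -> 39.47% (2 dp)

39.47


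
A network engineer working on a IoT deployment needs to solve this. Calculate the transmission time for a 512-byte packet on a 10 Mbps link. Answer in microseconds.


Given: packet = 512 bytes, bandwidth = 10 Mbps
Packet in bits = 512 * 8 = 4096 bits
Bandwidth = 10 * 10^6 = 10000000 bps
Time = 4096 / 10000000 seconds
Time in us = 4096 * 10^6 / 10000000 = 409.6

409.6


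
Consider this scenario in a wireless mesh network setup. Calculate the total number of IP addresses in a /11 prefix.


Given: CIDR prefix /11
Host bits = 32 - 11 = 21
Total addresses = 2^21 = 2097152

2097152


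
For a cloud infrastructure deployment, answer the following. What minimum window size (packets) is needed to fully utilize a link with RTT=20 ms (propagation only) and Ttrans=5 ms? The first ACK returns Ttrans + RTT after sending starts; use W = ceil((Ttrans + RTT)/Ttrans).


Given: Ttrans = 5 ms, RTT = 20 ms (= 2 * Tprop, Tprop = 10 ms)
Time until first ACK returns = Ttrans + RTT = 5 + 20 = 25 ms
Need W * Ttrans >= Ttrans + RTT  ->  W >= (Ttrans + RTT) / Ttrans
(Ttrans + RTT) / Ttrans = 25 / 5 = 5
W_min = ceil(5) = 5

5


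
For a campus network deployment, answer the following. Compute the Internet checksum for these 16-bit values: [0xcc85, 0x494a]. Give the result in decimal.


Given words: [0xcc85, 0x494a]
Step 1: Sum all words
Raw sum = 52357 + 18762 = 71119
Step 2: Fold carry: (5583 + 1) = 5584
One's complement = ~5584 & 0xFFFF = 59951

59951


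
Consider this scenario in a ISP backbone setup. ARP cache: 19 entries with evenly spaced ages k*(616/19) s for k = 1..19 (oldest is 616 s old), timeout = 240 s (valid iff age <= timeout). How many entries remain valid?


Ages are k * 616/19 s for k = 1..19 (spacing = 32.4211 s).
Entry k is valid iff k * 616/19 <= 240 iff k <= 19 * 240 / 616 = 7.4026
n_valid = floor(7.4026) = 7
(n_stale = 19 - 7 = 12)

7


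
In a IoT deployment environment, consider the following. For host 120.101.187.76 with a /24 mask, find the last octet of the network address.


Given: IP = 120.101.187.76, prefix = /24
Subnet mask = 255.255.255.0
Last octet of IP: 76
Last octet of mask: 0
Network last octet = 76 AND 0 = 0

0


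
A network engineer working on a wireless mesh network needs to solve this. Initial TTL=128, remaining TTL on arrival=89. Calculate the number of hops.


Given: initial TTL = 128, received TTL = 89
Hops = initial TTL - received TTL
Hops = 128 - 89 = 39

39


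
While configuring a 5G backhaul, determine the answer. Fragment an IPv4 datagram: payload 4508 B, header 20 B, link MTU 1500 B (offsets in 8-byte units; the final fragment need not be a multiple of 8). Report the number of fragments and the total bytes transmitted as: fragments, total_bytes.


Max data per non-final fragment = floor((MTU - header)/8)*8 = floor((1500 - 20)/8)*8 = floor(1480/8)*8 = 1480 B
Final fragment needs no 8-byte alignment: it can carry up to MTU - header = 1480 B
Non-final fragments needed = ceil((payload - 1480) / 1480) = ceil(3028/1480) = ceil(2.0459) = 3
Number of fragments = 3 + 1 = 4
Fragment sizes (data): 3 * 1480 B + 68 B (last, 68 <= 1480 OK)
Total bytes sent = payload + n_frags * header = 4508 + 4*20 = 4508 + 80 = 4588 B

4, 4588


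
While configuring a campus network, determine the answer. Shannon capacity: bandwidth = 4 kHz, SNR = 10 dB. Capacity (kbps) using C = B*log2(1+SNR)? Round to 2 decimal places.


Given: B = 4 kHz, SNR = 10 dB
SNR linear = 10^(10/10) = 10
1 + SNR = 11
log2(11) = 3.4594316186
C = 4 * 1000 * 3.4594316186 = 13837.7265 bps
C = 13.837726 kbps -> 13.84 kbps (2 dp)

13.84


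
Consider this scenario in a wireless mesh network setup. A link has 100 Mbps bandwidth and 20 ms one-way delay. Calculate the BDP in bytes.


Given: bandwidth = 100 Mbps, delay = 20 ms
BDP in bits = 100 * 10^6 * 20 / 1000
BDP in bits = 2000000
BDP in bytes = 2000000 / 8 = 250000

250000


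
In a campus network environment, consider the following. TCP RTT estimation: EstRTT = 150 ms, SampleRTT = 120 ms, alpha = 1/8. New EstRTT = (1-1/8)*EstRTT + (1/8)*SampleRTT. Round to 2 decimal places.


Given: EstRTT = 150 ms, SampleRTT = 120 ms, alpha = 1/8
New EstRTT = (1 - alpha) * EstRTT + alpha * SampleRTT
(7/8) * 150 = 131.25
(1/8) * 120 = 15
New EstRTT = 131.25 + 15 = 146.25 ms -> 146.25 ms (2 dp)

146.25


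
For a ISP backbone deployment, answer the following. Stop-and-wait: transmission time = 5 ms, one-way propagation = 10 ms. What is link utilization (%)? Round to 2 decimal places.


Given: Ttrans = 5 ms, Tprop = 10 ms
RTT = 2 * Tprop = 2 * 10 = 20 ms
U = Ttrans / (Ttrans + RTT)
U = 5 / (5 + 20)
U = 5 / 25 = 0.2
U% = 20.00%

20.00


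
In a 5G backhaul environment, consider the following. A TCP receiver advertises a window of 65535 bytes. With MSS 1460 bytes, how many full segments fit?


Given: RWND = 65535 bytes, MSS = 1460 bytes
Full segments = floor(RWND / MSS)
Full segments = floor(65535 / 1460)
Full segments = floor(44.887) = 44

44


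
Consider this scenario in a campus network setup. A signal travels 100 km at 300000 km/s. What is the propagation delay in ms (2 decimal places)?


Given: distance = 100 km, speed = 300000 km/s
Delay = distance / speed = 100 / 300000 seconds
Delay in ms = 100 * 1000 / 300000
Delay = 0.3333 ms
Rounded to 2 dp = 0.33 ms

0.33


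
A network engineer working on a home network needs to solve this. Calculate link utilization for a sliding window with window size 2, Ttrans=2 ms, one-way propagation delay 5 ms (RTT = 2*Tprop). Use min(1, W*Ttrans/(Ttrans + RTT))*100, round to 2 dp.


Given: W = 2, Ttrans = 2 ms, RTT = 10 ms (= 2 * Tprop, Tprop = 5 ms)
Cycle time = Ttrans + RTT = 2 + 10 = 12 ms (first packet sent until its ACK returns)
W * Ttrans = 2 * 2 = 4 ms of sending per cycle
W * Ttrans / (Ttrans + RTT) = 4 / 12 = 0.333333
U = min(1, 0.333333) = 0.333333
U% = 33.33%

33.33


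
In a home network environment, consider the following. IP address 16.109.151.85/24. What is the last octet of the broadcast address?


Given: IP = 16.109.151.85, prefix = /24
Host bits = 32 - 24 = 8
Network last octet = 85 AND mask = 0
Host part size = 2^8 - 1 = 255
Broadcast last octet = 0 OR 255 = 255

255


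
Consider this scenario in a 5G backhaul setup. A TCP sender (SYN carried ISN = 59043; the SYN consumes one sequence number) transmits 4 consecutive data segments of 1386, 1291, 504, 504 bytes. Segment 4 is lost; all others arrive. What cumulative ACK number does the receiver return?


SYN uses sequence number 59043; first data byte = ISN + 1 = 59044.
Segment 1: SEQ = 59044, len = 1386 B, covers [59044, 60429]
Segment 2: SEQ = 60430, len = 1291 B, covers [60430, 61720]
Segment 3: SEQ = 61721, len = 504 B, covers [61721, 62224]
Segment 4: SEQ = 62225, len = 504 B, covers [62225, 62728] [LOST]
In-order data received: bytes [59044, 62224] (segments 1..3).
Segment 4 missing -> gap begins at byte 62225.
Cumulative ACK = next expected in-order byte = 59044 + 1386 + 1291 + 504 = 62225

62225


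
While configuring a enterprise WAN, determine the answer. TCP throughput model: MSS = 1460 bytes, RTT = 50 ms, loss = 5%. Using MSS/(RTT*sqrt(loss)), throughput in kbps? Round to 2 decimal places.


Given: MSS = 1460 bytes, RTT = 50 ms, loss = 5%
RTT in seconds = 50 / 1000 = 0.05
Loss rate = 5% = 0.05
sqrt(loss) = sqrt(0.05) = 0.223606797750
Throughput (bytes/s) = 1460 / (0.05 * 0.223606797750) = 130586.3699
Throughput (kbps) = 130586.3699 * 8 / 1000 = 1044.690959 -> 1044.69 kbps (2 dp)

1044.69
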